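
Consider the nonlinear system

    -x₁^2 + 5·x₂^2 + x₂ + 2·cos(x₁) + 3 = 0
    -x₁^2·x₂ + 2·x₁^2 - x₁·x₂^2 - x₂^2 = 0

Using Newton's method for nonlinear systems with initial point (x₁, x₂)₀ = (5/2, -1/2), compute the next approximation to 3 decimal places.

At (5/2, -1/2): F = (-4.10229, 14.750).
Jacobian J = [[-2·x₁ - 2·sin(x₁), 10·x₂ + 1], [-2·x₁·x₂ + 4·x₁ - x₂^2, -x₁^2 - 2·x₁·x₂ - 2·x₂]].
At the point, J = [[-6.19694, -4.000], [12.250, -2.750]] (det J = 66.04160).
Solving J·Δ = −F gives Δ = (-1.064, 0.623).
Then the next iterate is (x₁, x₂)₁ = (1.436, 0.123).

(1.436, 0.123)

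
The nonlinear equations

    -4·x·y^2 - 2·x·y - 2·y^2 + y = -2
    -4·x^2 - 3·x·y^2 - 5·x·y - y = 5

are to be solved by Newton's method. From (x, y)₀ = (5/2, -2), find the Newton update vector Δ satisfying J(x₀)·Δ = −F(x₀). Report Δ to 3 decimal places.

At (5/2, -2): F = (-38.000, -33.000).
Jacobian J = [[-4·y^2 - 2·y, -8·x·y - 2·x - 4·y + 1], [-8·x - 3·y^2 - 5·y, -6·x·y - 5·x - 1]].
At the point, J = [[-12.000, 44.000], [-22.000, 16.500]] (det J = 770.000).
Solving J·Δ = −F gives Δ = (-1.071, 0.571).

(-1.071, 0.571)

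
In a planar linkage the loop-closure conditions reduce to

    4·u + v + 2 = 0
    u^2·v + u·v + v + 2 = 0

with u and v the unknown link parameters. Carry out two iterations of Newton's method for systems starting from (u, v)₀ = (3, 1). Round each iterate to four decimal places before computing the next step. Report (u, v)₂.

(-0.3333, -0.6667)

At (3, 1): F = (15.0000, 15.0000).
Jacobian J = [[4, 1], [2·u·v + v, u^2 + u + 1]].
At the point, J = [[4.0000, 1.0000], [7.0000, 13.0000]] (det J = 45.0000).
Solving J·Δ = −F gives Δ = (-4.0000, 1.0000).
Then the next iterate is (u, v)₁ = (-1.0000, 2.0000).
Round to (-1.0000, 2.0000) and repeat: F = (0.0000, 4.0000), J = [[4.0000, 1.0000], [-2.0000, 1.0000]].
Δ = (0.6667, -2.6667), so (u, v)₂ = (-0.3333, -0.6667).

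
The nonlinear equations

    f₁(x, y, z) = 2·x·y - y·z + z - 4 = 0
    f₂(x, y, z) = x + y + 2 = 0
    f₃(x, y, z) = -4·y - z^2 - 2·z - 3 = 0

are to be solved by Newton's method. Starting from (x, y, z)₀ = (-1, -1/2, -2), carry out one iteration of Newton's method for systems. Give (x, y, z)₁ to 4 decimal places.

(-2.6875, 0.6875, 0.8750)

At (-1, -1/2, -2): F = (-6.0000, 0.5000, -1.0000).
Jacobian J = [[2·y, 2·x - z, -y + 1], [1, 1, 0], [0, -4, -2·z - 2]].
At the point, J = [[-1.0000, 0.0000, 1.5000], [1.0000, 1.0000, 0.0000], [0.0000, -4.0000, 2.0000]] (det J = -8.0000).
Solving J·Δ = −F gives Δ = (-1.6875, 1.1875, 2.8750).
Then the next iterate is (x, y, z)₁ = (-2.6875, 0.6875, 0.8750).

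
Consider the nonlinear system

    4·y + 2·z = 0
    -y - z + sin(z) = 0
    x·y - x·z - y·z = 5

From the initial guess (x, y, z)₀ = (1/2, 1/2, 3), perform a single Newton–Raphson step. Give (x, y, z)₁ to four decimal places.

At (1/2, 1/2, 3): F = (8.0000, -3.358880, -7.7500).
Jacobian J = [[0, 4, 2], [0, -1, cos(z) - 1], [y - z, x - z, -x - y]].
At the point, J = [[0.0000, 4.0000, 2.0000], [0.0000, -1.0000, -1.989992], [-2.5000, -2.5000, -1.0000]] (det J = 14.899925).
Solving J·Δ = −F gives Δ = (-1.1912, -1.5440, -0.9120).
Then the next iterate is (x, y, z)₁ = (-0.6912, -1.0440, 2.0880).

(-0.6912, -1.0440, 2.0880)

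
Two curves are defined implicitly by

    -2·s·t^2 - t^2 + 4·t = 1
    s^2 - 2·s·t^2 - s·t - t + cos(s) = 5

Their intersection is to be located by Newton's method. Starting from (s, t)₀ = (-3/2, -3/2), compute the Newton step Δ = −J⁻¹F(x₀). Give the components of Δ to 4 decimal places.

(-0.9875, 0.9718)

At (-3/2, -3/2): F = (-2.5000, 3.320737).
Jacobian J = [[-2·t^2, -4·s·t - 2·t + 4], [2·s - 2·t^2 - t - sin(s), -4·s·t - s - 1]].
At the point, J = [[-4.5000, -2.0000], [-5.002505, -8.5000]] (det J = 28.244990).
Solving J·Δ = −F gives Δ = (-0.9875, 0.9718).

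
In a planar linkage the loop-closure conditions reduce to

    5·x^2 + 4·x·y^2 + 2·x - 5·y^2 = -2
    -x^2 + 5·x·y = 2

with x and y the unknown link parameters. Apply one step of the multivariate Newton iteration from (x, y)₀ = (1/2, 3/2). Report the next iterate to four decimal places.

(0.4264, 1.0914)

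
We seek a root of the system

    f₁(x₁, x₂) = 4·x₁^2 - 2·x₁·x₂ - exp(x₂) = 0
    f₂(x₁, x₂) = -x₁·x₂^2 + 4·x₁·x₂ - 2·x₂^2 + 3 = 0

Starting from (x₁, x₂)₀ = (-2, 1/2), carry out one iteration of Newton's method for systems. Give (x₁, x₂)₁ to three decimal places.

(-1.026, 0.588)

At (-2, 1/2): F = (16.35128, -1.000).
Jacobian J = [[8·x₁ - 2·x₂, -2·x₁ - exp(x₂)], [-x₂^2 + 4·x₂, -2·x₁·x₂ + 4·x₁ - 4·x₂]].
At the point, J = [[-17.000, 2.35128], [1.750, -8.000]] (det J = 131.88526).
Solving J·Δ = −F gives Δ = (0.974, 0.088).
Then the next iterate is (x₁, x₂)₁ = (-1.026, 0.588).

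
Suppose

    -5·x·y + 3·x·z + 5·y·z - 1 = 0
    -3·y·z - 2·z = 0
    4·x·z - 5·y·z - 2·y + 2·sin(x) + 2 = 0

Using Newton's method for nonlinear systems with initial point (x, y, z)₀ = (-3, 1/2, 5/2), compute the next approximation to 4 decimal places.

(-2.6873, 0.3054, 0.4171)

At (-3, 1/2, 5/2): F = (-9.7500, -8.7500, -35.532240).
Jacobian J = [[-5·y + 3·z, -5·x + 5·z, 3·x + 5·y], [0, -3·z, -3·y - 2], [4·z + 2·cos(x), -5·z - 2, 4·x - 5·y]].
At the point, J = [[5.0000, 27.5000, -6.5000], [0.0000, -7.5000, -3.5000], [8.020015, -14.5000, -14.5000]] (det J = -872.902176).
Solving J·Δ = −F gives Δ = (0.3127, -0.1946, -2.0829).
Then the next iterate is (x, y, z)₁ = (-2.6873, 0.3054, 0.4171).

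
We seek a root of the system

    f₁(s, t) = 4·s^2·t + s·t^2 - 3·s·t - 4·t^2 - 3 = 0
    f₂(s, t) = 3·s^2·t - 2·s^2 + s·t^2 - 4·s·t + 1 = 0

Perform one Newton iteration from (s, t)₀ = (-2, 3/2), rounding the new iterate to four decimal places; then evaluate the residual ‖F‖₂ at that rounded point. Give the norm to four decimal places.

At (-2, 3/2): F = (16.5000, 18.5000).
Jacobian J = [[8·s·t + t^2 - 3·t, 4·s^2 + 2·s·t - 3·s - 8·t], [6·s·t - 4·s + t^2 - 4·t, 3·s^2 + 2·s·t - 4·s]].
At the point, J = [[-26.2500, 4.0000], [-13.7500, 14.0000]] (det J = -312.5000).
Solving J·Δ = −F gives Δ = (0.5024, -0.8280).
Then the next iterate is (s, t)₁ = (-1.4976, 0.6720).
Re-evaluating at (-1.4976, 0.6720): F = (3.565195, 4.385141), so ‖F‖₂ = 5.6516.

5.6516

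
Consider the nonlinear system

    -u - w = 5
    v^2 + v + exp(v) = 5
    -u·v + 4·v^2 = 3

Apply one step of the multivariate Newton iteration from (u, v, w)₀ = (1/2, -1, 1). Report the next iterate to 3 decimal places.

At (1/2, -1, 1): F = (-6.500, -4.63212, 1.500).
Jacobian J = [[-1, 0, -1], [0, 2·v + exp(v) + 1, 0], [-v, -u + 8·v, 0]].
At the point, J = [[-1.000, 0.000, -1.000], [0.000, -0.63212, 0.000], [1.000, -8.500, 0.000]] (det J = -0.63212).
Solving J·Δ = −F gives Δ = (-63.787, -7.328, 57.287).
Then the next iterate is (u, v, w)₁ = (-63.287, -8.328, 58.287).

(-63.287, -8.328, 58.287)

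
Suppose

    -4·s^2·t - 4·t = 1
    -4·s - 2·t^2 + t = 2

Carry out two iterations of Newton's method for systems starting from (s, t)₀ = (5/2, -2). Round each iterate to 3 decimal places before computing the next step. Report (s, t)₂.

(-0.933, 1.561)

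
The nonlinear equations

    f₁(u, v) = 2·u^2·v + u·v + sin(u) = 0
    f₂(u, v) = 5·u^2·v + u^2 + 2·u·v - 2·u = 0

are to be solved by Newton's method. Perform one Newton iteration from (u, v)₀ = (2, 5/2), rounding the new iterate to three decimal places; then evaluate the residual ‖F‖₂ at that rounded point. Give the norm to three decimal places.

51.097

At (2, 5/2): F = (25.90930, 60.000).
Jacobian J = [[4·u·v + v + cos(u), 2·u^2 + u], [10·u·v + 2·u + 2·v - 2, 5·u^2 + 2·u]].
At the point, J = [[22.08385, 10.000], [57.000, 24.000]] (det J = -39.98752).
Solving J·Δ = −F gives Δ = (0.546, -3.796).
Then the next iterate is (u, v)₁ = (2.546, -1.296).
Re-evaluating at (2.546, -1.296): F = (-19.54026, -47.21323), so ‖F‖₂ = 51.097.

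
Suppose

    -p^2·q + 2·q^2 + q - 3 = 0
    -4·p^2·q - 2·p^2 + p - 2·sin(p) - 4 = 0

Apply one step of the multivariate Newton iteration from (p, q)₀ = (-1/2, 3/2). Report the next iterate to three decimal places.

(0.190, 0.958)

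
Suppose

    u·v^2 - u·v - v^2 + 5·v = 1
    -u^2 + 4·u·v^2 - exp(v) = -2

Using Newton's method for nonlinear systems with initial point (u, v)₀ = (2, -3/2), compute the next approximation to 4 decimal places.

(2.8667, -0.6698)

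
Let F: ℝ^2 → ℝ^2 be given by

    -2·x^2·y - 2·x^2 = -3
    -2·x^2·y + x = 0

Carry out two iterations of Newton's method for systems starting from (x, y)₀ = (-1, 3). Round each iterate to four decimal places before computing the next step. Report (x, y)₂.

(-1.5098, -1.1817)

At (-1, 3): F = (-5.0000, -7.0000).
Jacobian J = [[-4·x·y - 4·x, -2·x^2], [-4·x·y + 1, -2·x^2]].
At the point, J = [[16.0000, -2.0000], [13.0000, -2.0000]] (det J = -6.0000).
Solving J·Δ = −F gives Δ = (-0.6667, -7.8333).
Then the next iterate is (x, y)₁ = (-1.6667, -4.8333).
Round to (-1.6667, -4.8333) and repeat: F = (24.296963, 25.186041), J = [[-25.555844, -5.555778], [-31.222644, -5.555778]].
Δ = (0.1569, 3.6516), so (x, y)₂ = (-1.5098, -1.1817).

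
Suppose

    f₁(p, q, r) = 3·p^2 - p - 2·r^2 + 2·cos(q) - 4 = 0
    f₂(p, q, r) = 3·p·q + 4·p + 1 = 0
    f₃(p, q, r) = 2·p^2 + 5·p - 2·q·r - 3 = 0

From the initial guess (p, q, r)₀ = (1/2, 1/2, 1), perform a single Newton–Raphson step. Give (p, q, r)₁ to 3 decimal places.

(0.160, -0.755, 0.132)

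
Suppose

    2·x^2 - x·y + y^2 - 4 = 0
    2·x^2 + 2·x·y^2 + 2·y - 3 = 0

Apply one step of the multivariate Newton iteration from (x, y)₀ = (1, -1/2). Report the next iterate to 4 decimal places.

At (1, -1/2): F = (-1.2500, -1.5000).
Jacobian J = [[4·x - y, -x + 2·y], [4·x + 2·y^2, 4·x·y + 2]].
At the point, J = [[4.5000, -2.0000], [4.5000, 0.0000]] (det J = 9.0000).
Solving J·Δ = −F gives Δ = (0.3333, 0.1250).
Then the next iterate is (x, y)₁ = (1.3333, -0.3750).

(1.3333, -0.3750)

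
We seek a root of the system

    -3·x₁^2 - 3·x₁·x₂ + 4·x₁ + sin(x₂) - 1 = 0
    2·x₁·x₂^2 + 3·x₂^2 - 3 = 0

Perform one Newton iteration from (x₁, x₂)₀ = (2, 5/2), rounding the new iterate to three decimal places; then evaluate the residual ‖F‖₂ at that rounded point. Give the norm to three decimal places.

At (2, 5/2): F = (-19.40153, 40.750).
Jacobian J = [[-6·x₁ - 3·x₂ + 4, -3·x₁ + cos(x₂)], [2·x₂^2, 4·x₁·x₂ + 6·x₂]].
At the point, J = [[-15.500, -6.80114], [12.500, 35.000]] (det J = -457.48570).
Solving J·Δ = −F gives Δ = (-0.879, -0.851).
Then the next iterate is (x₁, x₂)₁ = (1.121, 1.649).
Re-evaluating at (1.121, 1.649): F = (-4.83457, 11.25405), so ‖F‖₂ = 12.249.

12.249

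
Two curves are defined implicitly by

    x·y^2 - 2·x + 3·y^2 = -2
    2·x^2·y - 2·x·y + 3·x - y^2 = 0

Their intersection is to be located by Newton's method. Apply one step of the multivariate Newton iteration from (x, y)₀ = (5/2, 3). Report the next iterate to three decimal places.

(1.792, 1.741)

At (5/2, 3): F = (46.500, 21.000).
Jacobian J = [[y^2 - 2, 2·x·y + 6·y], [4·x·y - 2·y + 3, 2·x^2 - 2·x - 2·y]].
At the point, J = [[7.000, 33.000], [27.000, 1.500]] (det J = -880.500).
Solving J·Δ = −F gives Δ = (-0.708, -1.259).
Then the next iterate is (x, y)₁ = (1.792, 1.741).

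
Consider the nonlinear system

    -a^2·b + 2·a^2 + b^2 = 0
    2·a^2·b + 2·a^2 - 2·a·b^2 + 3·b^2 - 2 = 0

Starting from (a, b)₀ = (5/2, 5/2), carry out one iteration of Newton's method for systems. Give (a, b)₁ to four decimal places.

At (5/2, 5/2): F = (3.1250, 29.2500).
Jacobian J = [[-2·a·b + 4·a, -a^2 + 2·b], [4·a·b + 4·a - 2·b^2, 2·a^2 - 4·a·b + 6·b]].
At the point, J = [[-2.5000, -1.2500], [22.5000, 2.5000]] (det J = 21.8750).
Solving J·Δ = −F gives Δ = (-2.0286, 6.5571).
Then the next iterate is (a, b)₁ = (0.4714, 9.0571).

(0.4714, 9.0571)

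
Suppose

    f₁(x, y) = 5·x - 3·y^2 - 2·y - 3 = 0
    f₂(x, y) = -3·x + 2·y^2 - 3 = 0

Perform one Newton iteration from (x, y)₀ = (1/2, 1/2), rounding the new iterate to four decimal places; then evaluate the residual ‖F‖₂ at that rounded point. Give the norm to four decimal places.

At (1/2, 1/2): F = (-2.2500, -4.0000).
Jacobian J = [[5, -6·y - 2], [-3, 4·y]].
At the point, J = [[5.0000, -5.0000], [-3.0000, 2.0000]] (det J = -5.0000).
Solving J·Δ = −F gives Δ = (-4.9000, -5.3500).
Then the next iterate is (x, y)₁ = (-4.4000, -4.8500).
Re-evaluating at (-4.4000, -4.8500): F = (-85.8675, 57.2450), so ‖F‖₂ = 103.1999.

103.1999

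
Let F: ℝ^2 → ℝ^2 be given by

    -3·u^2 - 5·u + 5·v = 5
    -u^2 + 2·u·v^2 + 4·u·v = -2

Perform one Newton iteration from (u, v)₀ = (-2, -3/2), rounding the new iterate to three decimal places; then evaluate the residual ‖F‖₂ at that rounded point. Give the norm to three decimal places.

At (-2, -3/2): F = (-14.500, 1.000).
Jacobian J = [[-6·u - 5, 5], [-2·u + 2·v^2 + 4·v, 4·u·v + 4·u]].
At the point, J = [[7.000, 5.000], [2.500, 4.000]] (det J = 15.500).
Solving J·Δ = −F gives Δ = (4.065, -2.790).
Then the next iterate is (u, v)₁ = (2.065, -4.290).
Re-evaluating at (2.065, -4.290): F = (-49.56767, 38.30931), so ‖F‖₂ = 62.646.

62.646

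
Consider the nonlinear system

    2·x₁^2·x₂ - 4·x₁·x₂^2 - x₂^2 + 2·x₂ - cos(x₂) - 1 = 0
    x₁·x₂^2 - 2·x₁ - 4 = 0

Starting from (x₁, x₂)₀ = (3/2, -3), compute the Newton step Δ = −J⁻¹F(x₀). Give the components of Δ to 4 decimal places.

(-2.9037, -1.5362)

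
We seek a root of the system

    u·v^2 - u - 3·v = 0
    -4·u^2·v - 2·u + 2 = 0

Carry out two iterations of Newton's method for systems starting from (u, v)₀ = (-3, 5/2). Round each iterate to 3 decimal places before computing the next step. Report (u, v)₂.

At (-3, 5/2): F = (-23.250, -82.000).
Jacobian J = [[v^2 - 1, 2·u·v - 3], [-8·u·v - 2, -4·u^2]].
At the point, J = [[5.250, -18.000], [58.000, -36.000]] (det J = 855.000).
Solving J·Δ = −F gives Δ = (0.747, -1.074).
Then the next iterate is (u, v)₁ = (-2.253, 1.426).
Round to (-2.253, 1.426) and repeat: F = (-6.60642, -22.44756), J = [[1.03348, -9.42556], [23.70222, -20.30404]].
Δ = (0.383, -0.659), so (u, v)₂ = (-1.870, 0.767).

(-1.870, 0.767)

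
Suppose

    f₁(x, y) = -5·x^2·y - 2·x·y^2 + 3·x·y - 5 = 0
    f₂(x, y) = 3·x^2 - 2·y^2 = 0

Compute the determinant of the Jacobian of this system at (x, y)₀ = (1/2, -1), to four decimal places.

-6.7500

J = [[-10·x·y - 2·y^2 + 3·y, -5·x^2 - 4·x·y + 3·x], [6·x, -4·y]].
At the point, J = [[0.0000, 2.2500], [3.0000, 4.0000]].
det J = -6.7500.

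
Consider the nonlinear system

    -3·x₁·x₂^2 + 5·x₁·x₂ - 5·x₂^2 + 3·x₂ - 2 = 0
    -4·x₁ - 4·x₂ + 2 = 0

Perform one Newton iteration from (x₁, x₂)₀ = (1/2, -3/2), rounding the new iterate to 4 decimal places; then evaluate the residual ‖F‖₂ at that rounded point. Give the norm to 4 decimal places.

5.0594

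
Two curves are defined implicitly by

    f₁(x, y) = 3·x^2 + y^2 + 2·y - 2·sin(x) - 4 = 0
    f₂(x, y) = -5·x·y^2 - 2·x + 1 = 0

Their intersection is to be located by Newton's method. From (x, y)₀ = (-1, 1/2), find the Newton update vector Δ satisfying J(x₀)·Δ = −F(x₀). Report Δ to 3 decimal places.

At (-1, 1/2): F = (1.93294, 4.250).
Jacobian J = [[6·x - 2·cos(x), 2·y + 2], [-5·y^2 - 2, -10·x·y]].
At the point, J = [[-7.08060, 3.000], [-3.250, 5.000]] (det J = -25.65302).
Solving J·Δ = −F gives Δ = (-0.120, -0.928).

(-0.120, -0.928)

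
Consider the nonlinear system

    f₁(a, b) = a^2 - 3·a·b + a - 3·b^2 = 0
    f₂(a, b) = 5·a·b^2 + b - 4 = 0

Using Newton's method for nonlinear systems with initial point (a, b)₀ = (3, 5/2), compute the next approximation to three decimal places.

(3.013, 1.281)

At (3, 5/2): F = (-29.250, 92.250).
Jacobian J = [[2·a - 3·b + 1, -3·a - 6·b], [5·b^2, 10·a·b + 1]].
At the point, J = [[-0.500, -24.000], [31.250, 76.000]] (det J = 712.000).
Solving J·Δ = −F gives Δ = (0.013, -1.219).
Then the next iterate is (a, b)₁ = (3.013, 1.281).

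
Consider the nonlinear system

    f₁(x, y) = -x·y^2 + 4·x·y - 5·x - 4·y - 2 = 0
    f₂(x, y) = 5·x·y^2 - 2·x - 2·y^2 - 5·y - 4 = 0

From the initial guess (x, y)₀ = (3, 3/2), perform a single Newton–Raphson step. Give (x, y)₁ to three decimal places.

(-8.662, 4.327)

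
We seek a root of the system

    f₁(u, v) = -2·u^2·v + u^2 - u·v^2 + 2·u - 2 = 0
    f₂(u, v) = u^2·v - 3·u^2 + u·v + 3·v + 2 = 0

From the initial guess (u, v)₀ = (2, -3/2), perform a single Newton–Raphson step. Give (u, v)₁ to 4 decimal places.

(1.2749, -0.4599)

At (2, -3/2): F = (13.5000, -23.5000).
Jacobian J = [[-4·u·v + 2·u - v^2 + 2, -2·u^2 - 2·u·v], [2·u·v - 6·u + v, u^2 + u + 3]].
At the point, J = [[15.7500, -2.0000], [-19.5000, 9.0000]] (det J = 102.7500).
Solving J·Δ = −F gives Δ = (-0.7251, 1.0401).
Then the next iterate is (u, v)₁ = (1.2749, -0.4599).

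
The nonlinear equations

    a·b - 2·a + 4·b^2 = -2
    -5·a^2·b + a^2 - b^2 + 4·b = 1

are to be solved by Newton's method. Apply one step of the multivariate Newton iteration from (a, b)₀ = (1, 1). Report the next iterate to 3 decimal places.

At (1, 1): F = (5.000, -2.000).
Jacobian J = [[b - 2, a + 8·b], [-10·a·b + 2·a, -5·a^2 - 2·b + 4]].
At the point, J = [[-1.000, 9.000], [-8.000, -3.000]] (det J = 75.000).
Solving J·Δ = −F gives Δ = (-0.040, -0.560).
Then the next iterate is (a, b)₁ = (0.960, 0.440).

(0.960, 0.440)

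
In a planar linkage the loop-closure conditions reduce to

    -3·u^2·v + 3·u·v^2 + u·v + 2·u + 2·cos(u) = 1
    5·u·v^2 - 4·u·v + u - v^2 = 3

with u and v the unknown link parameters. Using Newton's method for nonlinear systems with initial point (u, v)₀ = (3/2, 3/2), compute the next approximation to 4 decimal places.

At (3/2, 3/2): F = (4.391474, 4.1250).
Jacobian J = [[-6·u·v + 3·v^2 + v - 2·sin(u) + 2, -3·u^2 + 6·u·v + u], [5·v^2 - 4·v + 1, 10·u·v - 4·u - 2·v]].
At the point, J = [[-5.244990, 8.2500], [6.2500, 13.5000]] (det J = -122.369865).
Solving J·Δ = −F gives Δ = (0.2064, -0.4011).
Then the next iterate is (u, v)₁ = (1.7064, 1.0989).

(1.7064, 1.0989)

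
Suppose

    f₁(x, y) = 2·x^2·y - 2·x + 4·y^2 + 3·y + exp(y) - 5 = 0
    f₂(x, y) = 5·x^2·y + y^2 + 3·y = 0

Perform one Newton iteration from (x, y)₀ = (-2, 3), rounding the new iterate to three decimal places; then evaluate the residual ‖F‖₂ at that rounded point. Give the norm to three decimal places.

At (-2, 3): F = (88.08554, 78.000).
Jacobian J = [[4·x·y - 2, 2·x^2 + 8·y + exp(y) + 3], [10·x·y, 5·x^2 + 2·y + 3]].
At the point, J = [[-26.000, 55.08554], [-60.000, 29.000]] (det J = 2551.13222).
Solving J·Δ = −F gives Δ = (0.683, -1.277).
Then the next iterate is (x, y)₁ = (-1.317, 1.723).
Re-evaluating at (-1.317, 1.723): F = (26.25627, 23.08035), so ‖F‖₂ = 34.958.

34.958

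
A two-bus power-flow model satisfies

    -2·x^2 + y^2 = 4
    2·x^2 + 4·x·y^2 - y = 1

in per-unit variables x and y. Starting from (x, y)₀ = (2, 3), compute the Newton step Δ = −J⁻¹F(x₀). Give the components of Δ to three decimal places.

At (2, 3): F = (-3.000, 76.000).
Jacobian J = [[-4·x, 2·y], [4·x + 4·y^2, 8·x·y - 1]].
At the point, J = [[-8.000, 6.000], [44.000, 47.000]] (det J = -640.000).
Solving J·Δ = −F gives Δ = (-0.933, -0.744).

(-0.933, -0.744)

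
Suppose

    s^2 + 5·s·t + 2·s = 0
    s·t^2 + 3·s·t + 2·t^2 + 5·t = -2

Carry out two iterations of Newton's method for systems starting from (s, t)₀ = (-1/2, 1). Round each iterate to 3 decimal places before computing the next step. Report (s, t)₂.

(-2.308, -0.790)

At (-1/2, 1): F = (-3.250, 7.000).
Jacobian J = [[2·s + 5·t + 2, 5·s], [t^2 + 3·t, 2·s·t + 3·s + 4·t + 5]].
At the point, J = [[6.000, -2.500], [4.000, 6.500]] (det J = 49.000).
Solving J·Δ = −F gives Δ = (0.074, -1.122).
Then the next iterate is (s, t)₁ = (-0.426, -0.122).
Round to (-0.426, -0.122) and repeat: F = (-0.41066, 1.56934), J = [[0.538, -2.130], [-0.35112, 3.33794]].
Δ = (-1.882, -0.668), so (s, t)₂ = (-2.308, -0.790).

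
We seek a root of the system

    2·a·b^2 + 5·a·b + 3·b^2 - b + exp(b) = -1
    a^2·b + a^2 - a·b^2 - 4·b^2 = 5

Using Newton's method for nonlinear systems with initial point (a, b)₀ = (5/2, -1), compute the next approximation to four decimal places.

At (5/2, -1): F = (-2.132121, -11.5000).
Jacobian J = [[2·b^2 + 5·b, 4·a·b + 5·a + 6·b + exp(b) - 1], [2·a·b + 2·a - b^2, a^2 - 2·a·b - 8·b]].
At the point, J = [[-3.0000, -4.132121], [-1.0000, 19.2500]] (det J = -61.882121).
Solving J·Δ = −F gives Δ = (-1.4312, 0.5231).
Then the next iterate is (a, b)₁ = (1.0688, -0.4769).

(1.0688, -0.4769)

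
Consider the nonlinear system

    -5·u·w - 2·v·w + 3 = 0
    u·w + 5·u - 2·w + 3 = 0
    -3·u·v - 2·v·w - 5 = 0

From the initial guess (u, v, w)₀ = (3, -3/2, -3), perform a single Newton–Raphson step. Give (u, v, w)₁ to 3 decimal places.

At (3, -3/2, -3): F = (39.000, 15.000, -0.500).
Jacobian J = [[-5·w, -2·w, -5·u - 2·v], [w + 5, 0, u - 2], [-3·v, -3·u - 2·w, -2·v]].
At the point, J = [[15.000, 6.000, -12.000], [2.000, 0.000, 1.000], [4.500, -3.000, 3.000]] (det J = 108.000).
Solving J·Δ = −F gives Δ = (-3.556, -13.389, -7.889).
Then the next iterate is (u, v, w)₁ = (-0.556, -14.889, -10.889).

(-0.556, -14.889, -10.889)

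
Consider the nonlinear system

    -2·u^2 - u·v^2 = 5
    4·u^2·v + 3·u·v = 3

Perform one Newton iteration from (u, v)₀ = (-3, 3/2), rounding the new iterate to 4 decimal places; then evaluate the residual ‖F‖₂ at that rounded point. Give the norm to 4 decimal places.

8.0594

At (-3, 3/2): F = (-16.2500, 37.5000).
Jacobian J = [[-4·u - v^2, -2·u·v], [8·u·v + 3·v, 4·u^2 + 3·u]].
At the point, J = [[9.7500, 9.0000], [-31.5000, 27.0000]] (det J = 546.7500).
Solving J·Δ = −F gives Δ = (1.4198, 0.2675).
Then the next iterate is (u, v)₁ = (-1.5802, 1.7675).
Re-evaluating at (-1.5802, 1.7675): F = (-5.057430, 6.275006), so ‖F‖₂ = 8.0594.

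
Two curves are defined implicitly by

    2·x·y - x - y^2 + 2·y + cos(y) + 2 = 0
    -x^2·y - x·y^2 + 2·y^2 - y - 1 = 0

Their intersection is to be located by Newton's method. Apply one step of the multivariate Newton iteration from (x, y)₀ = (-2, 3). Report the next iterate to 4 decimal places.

(-1.4558, 1.8614)

At (-2, 3): F = (-11.989992, 20.0000).
Jacobian J = [[2·y - 1, 2·x - 2·y - sin(y) + 2], [-2·x·y - y^2, -x^2 - 2·x·y + 4·y - 1]].
At the point, J = [[5.0000, -8.141120], [3.0000, 19.0000]] (det J = 119.423360).
Solving J·Δ = −F gives Δ = (0.5442, -1.1386).
Then the next iterate is (x, y)₁ = (-1.4558, 1.8614).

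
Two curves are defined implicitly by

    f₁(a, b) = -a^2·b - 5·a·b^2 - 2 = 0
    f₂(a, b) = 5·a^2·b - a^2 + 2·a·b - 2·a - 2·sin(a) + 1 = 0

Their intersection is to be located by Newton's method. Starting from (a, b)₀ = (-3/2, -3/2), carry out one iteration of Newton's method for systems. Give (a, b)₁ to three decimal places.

(-1.331, -0.870)

At (-3/2, -3/2): F = (18.250, -8.63001).
Jacobian J = [[-2·a·b - 5·b^2, -a^2 - 10·a·b], [10·a·b - 2·a + 2·b - 2·cos(a) - 2, 5·a^2 + 2·a]].
At the point, J = [[-15.750, -24.750], [20.35853, 8.250]] (det J = 373.93601).
Solving J·Δ = −F gives Δ = (0.169, 0.630).
Then the next iterate is (a, b)₁ = (-1.331, -0.870).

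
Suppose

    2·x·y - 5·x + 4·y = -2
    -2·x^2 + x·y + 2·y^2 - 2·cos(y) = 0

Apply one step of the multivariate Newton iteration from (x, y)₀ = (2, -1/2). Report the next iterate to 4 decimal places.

At (2, -1/2): F = (-12.0000, -10.255165).
Jacobian J = [[2·y - 5, 2·x + 4], [-4·x + y, x + 4·y + 2·sin(y)]].
At the point, J = [[-6.0000, 8.0000], [-8.5000, -0.958851]] (det J = 73.753106).
Solving J·Δ = −F gives Δ = (-1.2684, 0.5487).
Then the next iterate is (x, y)₁ = (0.7316, 0.0487).

(0.7316, 0.0487)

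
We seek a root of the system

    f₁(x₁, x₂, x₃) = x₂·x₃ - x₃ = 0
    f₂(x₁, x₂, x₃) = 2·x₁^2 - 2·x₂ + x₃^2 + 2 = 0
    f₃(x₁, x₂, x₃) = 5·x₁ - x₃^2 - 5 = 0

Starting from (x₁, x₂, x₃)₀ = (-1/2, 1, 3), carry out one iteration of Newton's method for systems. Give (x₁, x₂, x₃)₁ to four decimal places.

At (-1/2, 1, 3): F = (0.0000, 9.5000, -16.5000).
Jacobian J = [[0, x₃, x₂ - 1], [4·x₁, -2, 2·x₃], [5, 0, -2·x₃]].
At the point, J = [[0.0000, 3.0000, 0.0000], [-2.0000, -2.0000, 6.0000], [5.0000, 0.0000, -6.0000]] (det J = 54.0000).
Solving J·Δ = −F gives Δ = (2.3333, 0.0000, -0.8056).
Then the next iterate is (x₁, x₂, x₃)₁ = (1.8333, 1.0000, 2.1944).

(1.8333, 1.0000, 2.1944)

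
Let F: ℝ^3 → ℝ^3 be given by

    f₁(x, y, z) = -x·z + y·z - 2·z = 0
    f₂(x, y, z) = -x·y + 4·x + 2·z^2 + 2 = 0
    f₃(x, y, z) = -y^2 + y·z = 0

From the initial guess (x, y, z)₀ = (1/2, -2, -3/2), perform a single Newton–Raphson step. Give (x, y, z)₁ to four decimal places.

(-0.0549, -0.8537, -0.5671)

At (1/2, -2, -3/2): F = (6.7500, 9.5000, -1.0000).
Jacobian J = [[-z, z, -x + y - 2], [-y + 4, -x, 4·z], [0, -2·y + z, y]].
At the point, J = [[1.5000, -1.5000, -4.5000], [6.0000, -0.5000, -6.0000], [0.0000, 2.5000, -2.0000]] (det J = -61.5000).
Solving J·Δ = −F gives Δ = (-0.5549, 1.1463, 0.9329).
Then the next iterate is (x, y, z)₁ = (-0.0549, -0.8537, -0.5671).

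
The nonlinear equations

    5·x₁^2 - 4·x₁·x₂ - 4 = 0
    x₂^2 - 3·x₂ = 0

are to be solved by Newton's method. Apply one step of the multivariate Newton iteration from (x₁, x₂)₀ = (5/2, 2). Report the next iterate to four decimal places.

(3.2500, 4.0000)

At (5/2, 2): F = (7.2500, -2.0000).
Jacobian J = [[10·x₁ - 4·x₂, -4·x₁], [0, 2·x₂ - 3]].
At the point, J = [[17.0000, -10.0000], [0.0000, 1.0000]] (det J = 17.0000).
Solving J·Δ = −F gives Δ = (0.7500, 2.0000).
Then the next iterate is (x₁, x₂)₁ = (3.2500, 4.0000).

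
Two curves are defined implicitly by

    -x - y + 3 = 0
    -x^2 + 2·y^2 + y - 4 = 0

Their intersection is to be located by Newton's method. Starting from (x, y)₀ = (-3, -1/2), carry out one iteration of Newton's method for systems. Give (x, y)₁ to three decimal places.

At (-3, -1/2): F = (6.500, -13.000).
Jacobian J = [[-1, -1], [-2·x, 4·y + 1]].
At the point, J = [[-1.000, -1.000], [6.000, -1.000]] (det J = 7.000).
Solving J·Δ = −F gives Δ = (2.786, 3.714).
Then the next iterate is (x, y)₁ = (-0.214, 3.214).

(-0.214, 3.214)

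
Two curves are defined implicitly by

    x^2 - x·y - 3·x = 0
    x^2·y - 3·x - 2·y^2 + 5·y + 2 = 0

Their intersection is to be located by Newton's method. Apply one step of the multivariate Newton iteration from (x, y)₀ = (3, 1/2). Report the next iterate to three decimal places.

(3.650, 0.542)

At (3, 1/2): F = (-1.500, -0.500).
Jacobian J = [[2·x - y - 3, -x], [2·x·y - 3, x^2 - 4·y + 5]].
At the point, J = [[2.500, -3.000], [0.000, 12.000]] (det J = 30.000).
Solving J·Δ = −F gives Δ = (0.650, 0.042).
Then the next iterate is (x, y)₁ = (3.650, 0.542).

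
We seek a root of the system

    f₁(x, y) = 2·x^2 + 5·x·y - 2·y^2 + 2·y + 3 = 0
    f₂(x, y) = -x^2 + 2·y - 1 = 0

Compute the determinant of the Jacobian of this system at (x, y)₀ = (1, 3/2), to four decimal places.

J = [[4·x + 5·y, 5·x - 4·y + 2], [-2·x, 2]].
At the point, J = [[11.5000, 1.0000], [-2.0000, 2.0000]].
det J = 25.0000.

25.0000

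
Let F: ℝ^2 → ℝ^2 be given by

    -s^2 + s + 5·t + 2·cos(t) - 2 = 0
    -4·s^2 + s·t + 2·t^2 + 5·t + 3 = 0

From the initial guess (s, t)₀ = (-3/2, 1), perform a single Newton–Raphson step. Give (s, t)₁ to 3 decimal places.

At (-3/2, 1): F = (0.33060, -0.500).
Jacobian J = [[-2·s + 1, -2·sin(t) + 5], [-8·s + t, s + 4·t + 5]].
At the point, J = [[4.000, 3.31706], [13.000, 7.500]] (det J = -13.12175).
Solving J·Δ = −F gives Δ = (0.315, -0.480).
Then the next iterate is (s, t)₁ = (-1.185, 0.520).

(-1.185, 0.520)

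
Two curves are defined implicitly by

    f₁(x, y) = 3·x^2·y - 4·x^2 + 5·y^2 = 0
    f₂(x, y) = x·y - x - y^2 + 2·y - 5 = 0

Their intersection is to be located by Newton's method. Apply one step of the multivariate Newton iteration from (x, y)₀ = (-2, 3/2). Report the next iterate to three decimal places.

At (-2, 3/2): F = (13.250, -5.250).
Jacobian J = [[6·x·y - 8·x, 3·x^2 + 10·y], [y - 1, x - 2·y + 2]].
At the point, J = [[-2.000, 27.000], [0.500, -3.000]] (det J = -7.500).
Solving J·Δ = −F gives Δ = (13.600, 0.517).
Then the next iterate is (x, y)₁ = (11.600, 2.017).

(11.600, 2.017)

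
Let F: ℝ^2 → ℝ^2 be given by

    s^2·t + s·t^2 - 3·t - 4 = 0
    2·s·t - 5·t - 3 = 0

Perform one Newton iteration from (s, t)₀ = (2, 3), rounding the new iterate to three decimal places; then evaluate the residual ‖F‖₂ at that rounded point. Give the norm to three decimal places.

At (2, 3): F = (17.000, -6.000).
Jacobian J = [[2·s·t + t^2, s^2 + 2·s·t - 3], [2·t, 2·s - 5]].
At the point, J = [[21.000, 13.000], [6.000, -1.000]] (det J = -99.000).
Solving J·Δ = −F gives Δ = (0.616, -2.303).
Then the next iterate is (s, t)₁ = (2.616, 0.697).
Re-evaluating at (2.616, 0.697): F = (-0.05023, -2.83830), so ‖F‖₂ = 2.839.

2.839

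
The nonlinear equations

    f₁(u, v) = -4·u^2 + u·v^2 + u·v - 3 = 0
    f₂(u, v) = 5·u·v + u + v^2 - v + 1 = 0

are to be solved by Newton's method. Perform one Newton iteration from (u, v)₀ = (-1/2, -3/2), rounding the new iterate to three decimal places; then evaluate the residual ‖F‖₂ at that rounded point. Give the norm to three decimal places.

At (-1/2, -3/2): F = (-4.375, 8.000).
Jacobian J = [[-8·u + v^2 + v, 2·u·v + u], [5·v + 1, 5·u + 2·v - 1]].
At the point, J = [[4.750, 1.000], [-6.500, -6.500]] (det J = -24.375).
Solving J·Δ = −F gives Δ = (0.838, 0.392).
Then the next iterate is (u, v)₁ = (0.338, -1.108).
Re-evaluating at (0.338, -1.108): F = (-3.41653, 1.80114), so ‖F‖₂ = 3.862.

3.862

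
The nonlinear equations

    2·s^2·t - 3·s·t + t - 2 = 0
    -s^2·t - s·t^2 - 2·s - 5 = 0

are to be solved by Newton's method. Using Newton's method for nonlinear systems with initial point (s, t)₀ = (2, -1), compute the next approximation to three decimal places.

(9.000, 12.333)

At (2, -1): F = (-5.000, -7.000).
Jacobian J = [[4·s·t - 3·t, 2·s^2 - 3·s + 1], [-2·s·t - t^2 - 2, -s^2 - 2·s·t]].
At the point, J = [[-5.000, 3.000], [1.000, 0.000]] (det J = -3.000).
Solving J·Δ = −F gives Δ = (7.000, 13.333).
Then the next iterate is (s, t)₁ = (9.000, 12.333).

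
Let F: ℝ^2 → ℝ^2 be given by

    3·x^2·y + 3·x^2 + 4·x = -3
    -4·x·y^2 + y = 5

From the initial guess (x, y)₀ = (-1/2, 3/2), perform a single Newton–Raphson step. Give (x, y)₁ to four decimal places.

(0.5915, 2.7606)

At (-1/2, 3/2): F = (2.8750, 1.0000).
Jacobian J = [[6·x·y + 6·x + 4, 3·x^2], [-4·y^2, -8·x·y + 1]].
At the point, J = [[-3.5000, 0.7500], [-9.0000, 7.0000]] (det J = -17.7500).
Solving J·Δ = −F gives Δ = (1.0915, 1.2606).
Then the next iterate is (x, y)₁ = (0.5915, 2.7606).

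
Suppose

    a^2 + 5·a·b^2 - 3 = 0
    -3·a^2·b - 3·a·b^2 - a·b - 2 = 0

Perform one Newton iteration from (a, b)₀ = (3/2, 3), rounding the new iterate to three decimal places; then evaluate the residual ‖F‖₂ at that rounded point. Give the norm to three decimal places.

26.108

At (3/2, 3): F = (66.750, -67.250).
Jacobian J = [[2·a + 5·b^2, 10·a·b], [-6·a·b - 3·b^2 - b, -3·a^2 - 6·a·b - a]].
At the point, J = [[48.000, 45.000], [-57.000, -35.250]] (det J = 873.000).
Solving J·Δ = −F gives Δ = (-0.771, -0.661).
Then the next iterate is (a, b)₁ = (0.729, 2.339).
Re-evaluating at (0.729, 2.339): F = (17.47295, -19.39916), so ‖F‖₂ = 26.108.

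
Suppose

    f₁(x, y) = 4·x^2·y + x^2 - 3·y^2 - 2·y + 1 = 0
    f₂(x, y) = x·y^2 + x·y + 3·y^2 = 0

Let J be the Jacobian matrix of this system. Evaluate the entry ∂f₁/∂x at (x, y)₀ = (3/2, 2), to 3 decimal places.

27.000

∂f₁/∂x = 8·x·y + 2·x.
At (3/2, 2) this is 27.000.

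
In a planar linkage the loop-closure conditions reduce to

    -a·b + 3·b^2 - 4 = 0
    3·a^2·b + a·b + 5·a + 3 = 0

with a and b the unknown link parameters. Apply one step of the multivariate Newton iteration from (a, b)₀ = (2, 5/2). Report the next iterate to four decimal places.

(1.0670, 1.5706)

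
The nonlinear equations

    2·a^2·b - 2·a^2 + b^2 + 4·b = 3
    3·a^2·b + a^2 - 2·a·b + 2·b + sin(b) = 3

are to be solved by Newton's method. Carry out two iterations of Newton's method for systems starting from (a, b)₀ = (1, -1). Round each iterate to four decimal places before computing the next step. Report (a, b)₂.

At (1, -1): F = (-10.0000, -5.841471).
Jacobian J = [[4·a·b - 4·a, 2·a^2 + 2·b + 4], [6·a·b + 2·a - 2·b, 3·a^2 - 2·a + cos(b) + 2]].
At the point, J = [[-8.0000, 4.0000], [-2.0000, 3.540302]] (det J = -20.322418).
Solving J·Δ = −F gives Δ = (-0.5923, 1.3154).
Then the next iterate is (a, b)₁ = (0.4077, 0.3154).
Round to (0.4077, 0.3154) and repeat: F = (-1.866510, -1.992684), J = [[-1.116446, 4.963239], [0.956131, 2.633930]].
Δ = (0.6471, 0.5216), so (a, b)₂ = (1.0548, 0.8370).

(1.0548, 0.8370)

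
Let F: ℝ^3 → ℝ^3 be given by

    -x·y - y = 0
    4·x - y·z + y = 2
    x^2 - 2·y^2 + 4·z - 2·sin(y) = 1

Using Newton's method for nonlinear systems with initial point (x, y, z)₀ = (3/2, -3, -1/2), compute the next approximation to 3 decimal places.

(-0.006, -1.807, 1.079)

At (3/2, -3, -1/2): F = (7.500, -0.500, -18.46776).
Jacobian J = [[-y, -x - 1, 0], [4, -z + 1, -y], [2·x, -4·y - 2·cos(y), 4]].
At the point, J = [[3.000, -2.500, 0.000], [4.000, 1.500, 3.000], [3.000, 13.97998, 4.000]] (det J = -90.31986).
Solving J·Δ = −F gives Δ = (-1.506, 1.193, 1.579).
Then the next iterate is (x, y, z)₁ = (-0.006, -1.807, 1.079).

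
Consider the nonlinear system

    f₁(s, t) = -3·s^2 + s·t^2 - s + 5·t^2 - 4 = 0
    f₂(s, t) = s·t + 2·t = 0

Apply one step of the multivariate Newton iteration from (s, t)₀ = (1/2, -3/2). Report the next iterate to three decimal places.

(-1.013, -0.908)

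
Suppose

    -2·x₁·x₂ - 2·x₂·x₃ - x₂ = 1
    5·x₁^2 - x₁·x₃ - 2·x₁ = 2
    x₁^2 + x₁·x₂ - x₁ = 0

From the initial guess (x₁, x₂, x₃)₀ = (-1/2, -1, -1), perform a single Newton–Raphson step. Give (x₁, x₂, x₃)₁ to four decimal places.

At (-1/2, -1, -1): F = (-3.0000, -0.2500, 1.2500).
Jacobian J = [[-2·x₂, -2·x₁ - 2·x₃ - 1, -2·x₂], [10·x₁ - x₃ - 2, 0, -x₁], [2·x₁ + x₂ - 1, x₁, 0]].
At the point, J = [[2.0000, 2.0000, 2.0000], [-6.0000, 0.0000, 0.5000], [-3.0000, -0.5000, 0.0000]] (det J = 3.5000).
Solving J·Δ = −F gives Δ = (-0.2143, 3.7857, -2.0714).
Then the next iterate is (x₁, x₂, x₃)₁ = (-0.7143, 2.7857, -3.0714).

(-0.7143, 2.7857, -3.0714)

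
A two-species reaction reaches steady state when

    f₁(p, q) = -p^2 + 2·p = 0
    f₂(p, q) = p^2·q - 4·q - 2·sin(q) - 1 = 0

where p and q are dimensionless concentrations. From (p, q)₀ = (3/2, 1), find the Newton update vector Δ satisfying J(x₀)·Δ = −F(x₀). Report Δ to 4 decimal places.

At (3/2, 1): F = (0.7500, -4.432942).
Jacobian J = [[-2·p + 2, 0], [2·p·q, p^2 - 2·cos(q) - 4]].
At the point, J = [[-1.0000, 0.0000], [3.0000, -2.830605]] (det J = 2.830605).
Solving J·Δ = −F gives Δ = (0.7500, -0.7712).

(0.7500, -0.7712)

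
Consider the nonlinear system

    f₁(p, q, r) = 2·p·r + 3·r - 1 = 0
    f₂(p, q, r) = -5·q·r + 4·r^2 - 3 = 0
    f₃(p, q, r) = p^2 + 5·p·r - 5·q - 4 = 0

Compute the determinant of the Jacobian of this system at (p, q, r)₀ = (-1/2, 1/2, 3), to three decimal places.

1290.000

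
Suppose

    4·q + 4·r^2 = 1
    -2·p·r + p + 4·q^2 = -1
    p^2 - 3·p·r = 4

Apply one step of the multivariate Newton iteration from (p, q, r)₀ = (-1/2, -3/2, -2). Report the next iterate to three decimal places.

(0.595, -0.348, -1.149)

At (-1/2, -3/2, -2): F = (9.000, 7.500, -6.750).
Jacobian J = [[0, 4, 8·r], [-2·r + 1, 8·q, -2·p], [2·p - 3·r, 0, -3·p]].
At the point, J = [[0.000, 4.000, -16.000], [5.000, -12.000, 1.000], [5.000, 0.000, 1.500]] (det J = -970.000).
Solving J·Δ = −F gives Δ = (1.095, 1.152, 0.851).
Then the next iterate is (p, q, r)₁ = (0.595, -0.348, -1.149).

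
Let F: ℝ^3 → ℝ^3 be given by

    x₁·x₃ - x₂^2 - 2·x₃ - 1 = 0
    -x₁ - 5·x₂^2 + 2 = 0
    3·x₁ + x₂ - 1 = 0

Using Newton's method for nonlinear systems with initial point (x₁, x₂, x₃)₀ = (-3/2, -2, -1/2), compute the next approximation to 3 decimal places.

(0.689, -1.066, -0.673)

At (-3/2, -2, -1/2): F = (-3.250, -16.500, -7.500).
Jacobian J = [[x₃, -2·x₂, x₁ - 2], [-1, -10·x₂, 0], [3, 1, 0]].
At the point, J = [[-0.500, 4.000, -3.500], [-1.000, 20.000, 0.000], [3.000, 1.000, 0.000]] (det J = 213.500).
Solving J·Δ = −F gives Δ = (2.189, 0.934, -0.173).
Then the next iterate is (x₁, x₂, x₃)₁ = (0.689, -1.066, -0.673).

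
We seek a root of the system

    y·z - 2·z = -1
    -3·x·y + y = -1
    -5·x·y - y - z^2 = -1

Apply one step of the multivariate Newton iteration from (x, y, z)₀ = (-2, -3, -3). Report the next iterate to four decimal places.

At (-2, -3, -3): F = (16.0000, -20.0000, -35.0000).
Jacobian J = [[0, z, y - 2], [-3·y, -3·x + 1, 0], [-5·y, -5·x - 1, -2·z]].
At the point, J = [[0.0000, -3.0000, -5.0000], [9.0000, 7.0000, 0.0000], [15.0000, 9.0000, 6.0000]] (det J = 282.0000).
Solving J·Δ = −F gives Δ = (0.0461, 2.7979, 1.5213).
Then the next iterate is (x, y, z)₁ = (-1.9539, -0.2021, -1.4787).

(-1.9539, -0.2021, -1.4787)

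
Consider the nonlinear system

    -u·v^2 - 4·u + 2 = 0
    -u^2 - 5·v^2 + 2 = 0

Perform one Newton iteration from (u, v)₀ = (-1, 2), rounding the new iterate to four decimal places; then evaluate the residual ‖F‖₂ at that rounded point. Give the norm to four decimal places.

5.3404

At (-1, 2): F = (10.0000, -19.0000).
Jacobian J = [[-v^2 - 4, -2·u·v], [-2·u, -10·v]].
At the point, J = [[-8.0000, 4.0000], [2.0000, -20.0000]] (det J = 152.0000).
Solving J·Δ = −F gives Δ = (0.8158, -0.8684).
Then the next iterate is (u, v)₁ = (-0.1842, 1.1316).
Re-evaluating at (-0.1842, 1.1316): F = (2.972672, -4.436522), so ‖F‖₂ = 5.3404.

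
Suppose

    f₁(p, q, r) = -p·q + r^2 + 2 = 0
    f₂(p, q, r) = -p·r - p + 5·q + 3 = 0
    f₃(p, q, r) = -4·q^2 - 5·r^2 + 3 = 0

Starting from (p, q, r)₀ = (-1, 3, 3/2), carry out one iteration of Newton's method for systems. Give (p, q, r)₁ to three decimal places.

(2.109, 0.124, 3.151)

At (-1, 3, 3/2): F = (7.250, 20.500, -44.250).
Jacobian J = [[-q, -p, 2·r], [-r - 1, 5, -p], [0, -8·q, -10·r]].
At the point, J = [[-3.000, 1.000, 3.000], [-2.500, 5.000, 1.000], [0.000, -24.000, -15.000]] (det J = 295.500).
Solving J·Δ = −F gives Δ = (3.109, -2.876, 1.651).
Then the next iterate is (p, q, r)₁ = (2.109, 0.124, 3.151).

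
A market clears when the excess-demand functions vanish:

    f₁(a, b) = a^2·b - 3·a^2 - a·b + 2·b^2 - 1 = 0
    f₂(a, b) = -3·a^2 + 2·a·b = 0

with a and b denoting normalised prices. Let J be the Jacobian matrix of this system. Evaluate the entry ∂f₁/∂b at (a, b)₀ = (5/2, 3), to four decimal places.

15.7500

∂f₁/∂b = a^2 - a + 4·b.
At (5/2, 3) this is 15.7500.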